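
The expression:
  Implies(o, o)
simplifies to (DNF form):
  True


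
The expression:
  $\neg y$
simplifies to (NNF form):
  $\neg y$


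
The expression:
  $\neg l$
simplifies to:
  $\neg l$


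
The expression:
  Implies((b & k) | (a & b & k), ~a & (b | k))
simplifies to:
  ~a | ~b | ~k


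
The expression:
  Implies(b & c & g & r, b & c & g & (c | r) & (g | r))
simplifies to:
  True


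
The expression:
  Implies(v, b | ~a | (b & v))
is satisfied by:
  {b: True, v: False, a: False}
  {v: False, a: False, b: False}
  {b: True, a: True, v: False}
  {a: True, v: False, b: False}
  {b: True, v: True, a: False}
  {v: True, b: False, a: False}
  {b: True, a: True, v: True}


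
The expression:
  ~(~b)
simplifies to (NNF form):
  b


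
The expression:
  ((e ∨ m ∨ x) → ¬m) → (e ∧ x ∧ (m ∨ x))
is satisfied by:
  {x: True, m: True, e: True}
  {x: True, m: True, e: False}
  {m: True, e: True, x: False}
  {m: True, e: False, x: False}
  {x: True, e: True, m: False}


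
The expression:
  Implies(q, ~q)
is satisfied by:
  {q: False}


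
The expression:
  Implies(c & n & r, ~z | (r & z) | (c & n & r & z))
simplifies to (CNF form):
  True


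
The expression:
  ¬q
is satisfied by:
  {q: False}


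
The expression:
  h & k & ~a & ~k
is never true.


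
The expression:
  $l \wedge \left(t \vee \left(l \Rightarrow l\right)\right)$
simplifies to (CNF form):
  $l$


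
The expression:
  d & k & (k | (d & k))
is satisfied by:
  {d: True, k: True}


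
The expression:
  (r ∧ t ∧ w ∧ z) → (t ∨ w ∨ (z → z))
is always true.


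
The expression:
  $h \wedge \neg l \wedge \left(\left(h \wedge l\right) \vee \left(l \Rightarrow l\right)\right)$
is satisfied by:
  {h: True, l: False}


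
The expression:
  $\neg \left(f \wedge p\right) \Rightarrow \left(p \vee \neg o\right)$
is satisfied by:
  {p: True, o: False}
  {o: False, p: False}
  {o: True, p: True}


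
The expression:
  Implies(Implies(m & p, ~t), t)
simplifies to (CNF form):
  t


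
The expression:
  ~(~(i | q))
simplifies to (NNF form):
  i | q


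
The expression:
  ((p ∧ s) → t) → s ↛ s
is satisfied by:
  {p: True, s: True, t: False}


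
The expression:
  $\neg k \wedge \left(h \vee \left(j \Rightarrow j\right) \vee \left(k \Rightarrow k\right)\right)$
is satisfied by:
  {k: False}


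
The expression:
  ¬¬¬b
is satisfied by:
  {b: False}


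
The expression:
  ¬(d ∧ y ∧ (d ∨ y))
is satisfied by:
  {d: False, y: False}
  {y: True, d: False}
  {d: True, y: False}


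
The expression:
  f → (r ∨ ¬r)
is always true.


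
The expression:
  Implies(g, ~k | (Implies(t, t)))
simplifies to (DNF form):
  True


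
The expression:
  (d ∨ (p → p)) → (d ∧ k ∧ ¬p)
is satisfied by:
  {d: True, k: True, p: False}


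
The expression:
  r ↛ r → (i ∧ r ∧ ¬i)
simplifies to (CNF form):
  True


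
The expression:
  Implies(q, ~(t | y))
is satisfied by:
  {y: False, q: False, t: False}
  {t: True, y: False, q: False}
  {y: True, t: False, q: False}
  {t: True, y: True, q: False}
  {q: True, t: False, y: False}


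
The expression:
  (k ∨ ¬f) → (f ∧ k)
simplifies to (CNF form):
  f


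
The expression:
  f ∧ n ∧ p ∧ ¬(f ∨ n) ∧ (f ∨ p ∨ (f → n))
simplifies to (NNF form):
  False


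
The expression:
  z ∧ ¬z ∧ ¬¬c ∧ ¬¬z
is never true.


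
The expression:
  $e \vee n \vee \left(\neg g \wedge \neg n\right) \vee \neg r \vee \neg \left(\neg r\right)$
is always true.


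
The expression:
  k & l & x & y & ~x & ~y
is never true.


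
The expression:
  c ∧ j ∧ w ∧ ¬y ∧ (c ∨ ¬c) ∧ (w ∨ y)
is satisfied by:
  {c: True, j: True, w: True, y: False}


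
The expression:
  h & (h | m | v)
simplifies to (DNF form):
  h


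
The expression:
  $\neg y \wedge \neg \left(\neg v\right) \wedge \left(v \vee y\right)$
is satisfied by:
  {v: True, y: False}


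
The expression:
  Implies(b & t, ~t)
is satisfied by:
  {t: False, b: False}
  {b: True, t: False}
  {t: True, b: False}


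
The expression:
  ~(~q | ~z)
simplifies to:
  q & z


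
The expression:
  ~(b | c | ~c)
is never true.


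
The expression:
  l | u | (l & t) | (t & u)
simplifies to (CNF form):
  l | u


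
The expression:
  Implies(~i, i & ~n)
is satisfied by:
  {i: True}


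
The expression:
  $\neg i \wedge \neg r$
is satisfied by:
  {i: False, r: False}


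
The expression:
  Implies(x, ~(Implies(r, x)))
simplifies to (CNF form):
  ~x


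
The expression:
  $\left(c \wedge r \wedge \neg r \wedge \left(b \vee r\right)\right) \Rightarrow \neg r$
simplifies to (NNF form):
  $\text{True}$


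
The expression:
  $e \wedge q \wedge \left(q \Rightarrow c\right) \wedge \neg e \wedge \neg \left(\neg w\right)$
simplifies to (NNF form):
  $\text{False}$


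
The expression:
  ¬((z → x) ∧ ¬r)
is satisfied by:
  {r: True, z: True, x: False}
  {r: True, x: False, z: False}
  {r: True, z: True, x: True}
  {r: True, x: True, z: False}
  {z: True, x: False, r: False}


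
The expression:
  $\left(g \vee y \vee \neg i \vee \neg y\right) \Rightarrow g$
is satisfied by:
  {g: True}


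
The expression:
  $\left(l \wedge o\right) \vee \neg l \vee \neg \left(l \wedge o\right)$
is always true.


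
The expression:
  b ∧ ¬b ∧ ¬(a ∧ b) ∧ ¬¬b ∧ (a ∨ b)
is never true.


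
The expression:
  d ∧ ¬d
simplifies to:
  False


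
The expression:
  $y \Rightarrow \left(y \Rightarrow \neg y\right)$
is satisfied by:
  {y: False}


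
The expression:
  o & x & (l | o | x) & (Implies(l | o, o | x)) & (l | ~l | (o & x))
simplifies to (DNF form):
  o & x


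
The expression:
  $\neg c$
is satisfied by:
  {c: False}


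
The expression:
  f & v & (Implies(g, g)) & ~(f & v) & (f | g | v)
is never true.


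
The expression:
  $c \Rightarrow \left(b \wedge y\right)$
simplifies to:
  $\left(b \wedge y\right) \vee \neg c$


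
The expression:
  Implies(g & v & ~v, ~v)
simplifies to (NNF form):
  True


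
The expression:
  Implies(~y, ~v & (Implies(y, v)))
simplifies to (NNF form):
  y | ~v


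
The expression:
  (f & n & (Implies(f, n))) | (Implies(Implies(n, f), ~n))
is always true.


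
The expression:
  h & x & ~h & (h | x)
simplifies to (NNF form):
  False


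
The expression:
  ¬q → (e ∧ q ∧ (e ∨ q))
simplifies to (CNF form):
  q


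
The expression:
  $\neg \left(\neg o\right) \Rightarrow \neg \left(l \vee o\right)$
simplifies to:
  $\neg o$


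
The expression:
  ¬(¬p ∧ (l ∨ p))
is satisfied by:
  {p: True, l: False}
  {l: False, p: False}
  {l: True, p: True}


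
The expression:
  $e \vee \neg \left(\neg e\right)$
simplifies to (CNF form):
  $e$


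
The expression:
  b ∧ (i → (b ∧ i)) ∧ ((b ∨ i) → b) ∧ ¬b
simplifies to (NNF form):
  False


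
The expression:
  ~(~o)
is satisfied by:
  {o: True}


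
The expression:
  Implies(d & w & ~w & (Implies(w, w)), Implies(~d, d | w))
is always true.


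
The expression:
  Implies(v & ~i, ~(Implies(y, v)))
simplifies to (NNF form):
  i | ~v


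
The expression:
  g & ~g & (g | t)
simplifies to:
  False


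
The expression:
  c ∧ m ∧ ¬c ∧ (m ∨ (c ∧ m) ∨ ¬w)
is never true.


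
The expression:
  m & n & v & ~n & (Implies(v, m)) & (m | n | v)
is never true.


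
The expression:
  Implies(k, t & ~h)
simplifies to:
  ~k | (t & ~h)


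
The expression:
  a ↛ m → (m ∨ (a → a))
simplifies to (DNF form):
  True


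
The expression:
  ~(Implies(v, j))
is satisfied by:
  {v: True, j: False}


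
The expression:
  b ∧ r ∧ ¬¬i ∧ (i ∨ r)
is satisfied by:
  {r: True, i: True, b: True}


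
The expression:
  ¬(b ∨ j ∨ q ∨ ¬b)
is never true.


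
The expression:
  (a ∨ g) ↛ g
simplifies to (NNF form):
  a ∧ ¬g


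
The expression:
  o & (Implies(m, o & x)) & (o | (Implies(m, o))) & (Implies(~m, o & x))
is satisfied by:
  {x: True, o: True}


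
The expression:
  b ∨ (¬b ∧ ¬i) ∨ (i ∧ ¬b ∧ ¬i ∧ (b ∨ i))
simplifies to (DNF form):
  b ∨ ¬i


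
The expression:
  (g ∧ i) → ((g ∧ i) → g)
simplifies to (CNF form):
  True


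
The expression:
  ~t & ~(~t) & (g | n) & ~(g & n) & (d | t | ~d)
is never true.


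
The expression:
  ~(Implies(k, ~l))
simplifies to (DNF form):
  k & l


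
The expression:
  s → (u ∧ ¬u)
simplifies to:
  ¬s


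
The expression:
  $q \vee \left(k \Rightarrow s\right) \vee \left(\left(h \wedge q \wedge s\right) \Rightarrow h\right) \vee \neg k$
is always true.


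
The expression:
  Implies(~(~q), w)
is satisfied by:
  {w: True, q: False}
  {q: False, w: False}
  {q: True, w: True}


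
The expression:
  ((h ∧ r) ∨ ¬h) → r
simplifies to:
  h ∨ r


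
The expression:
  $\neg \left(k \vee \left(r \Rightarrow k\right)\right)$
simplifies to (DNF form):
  $r \wedge \neg k$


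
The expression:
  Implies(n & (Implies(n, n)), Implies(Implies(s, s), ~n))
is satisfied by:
  {n: False}


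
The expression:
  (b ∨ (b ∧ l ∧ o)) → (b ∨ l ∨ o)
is always true.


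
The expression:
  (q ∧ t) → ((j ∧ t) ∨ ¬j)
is always true.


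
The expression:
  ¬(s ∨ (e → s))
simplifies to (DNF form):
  e ∧ ¬s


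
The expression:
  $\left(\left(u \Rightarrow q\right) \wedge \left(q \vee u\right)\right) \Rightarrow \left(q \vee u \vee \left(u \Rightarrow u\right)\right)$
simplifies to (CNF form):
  $\text{True}$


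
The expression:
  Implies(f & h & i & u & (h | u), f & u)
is always true.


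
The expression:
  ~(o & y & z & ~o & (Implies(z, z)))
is always true.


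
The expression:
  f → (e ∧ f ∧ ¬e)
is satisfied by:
  {f: False}


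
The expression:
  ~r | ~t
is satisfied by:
  {t: False, r: False}
  {r: True, t: False}
  {t: True, r: False}


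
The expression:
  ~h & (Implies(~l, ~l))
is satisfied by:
  {h: False}


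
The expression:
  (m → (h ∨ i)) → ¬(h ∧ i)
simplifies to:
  ¬h ∨ ¬i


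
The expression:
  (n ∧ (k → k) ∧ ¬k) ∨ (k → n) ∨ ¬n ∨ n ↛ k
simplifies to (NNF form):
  True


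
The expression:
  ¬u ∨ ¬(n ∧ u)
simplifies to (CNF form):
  ¬n ∨ ¬u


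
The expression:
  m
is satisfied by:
  {m: True}


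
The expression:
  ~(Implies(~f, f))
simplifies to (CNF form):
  ~f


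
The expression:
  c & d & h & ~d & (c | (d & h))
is never true.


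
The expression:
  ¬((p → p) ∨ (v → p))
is never true.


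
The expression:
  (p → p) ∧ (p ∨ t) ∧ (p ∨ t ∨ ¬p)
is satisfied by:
  {t: True, p: True}
  {t: True, p: False}
  {p: True, t: False}


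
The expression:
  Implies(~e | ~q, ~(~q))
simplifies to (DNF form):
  q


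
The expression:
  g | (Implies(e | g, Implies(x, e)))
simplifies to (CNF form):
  True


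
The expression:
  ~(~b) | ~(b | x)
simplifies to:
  b | ~x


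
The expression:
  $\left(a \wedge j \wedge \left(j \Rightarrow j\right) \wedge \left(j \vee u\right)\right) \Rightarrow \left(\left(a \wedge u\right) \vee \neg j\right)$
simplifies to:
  $u \vee \neg a \vee \neg j$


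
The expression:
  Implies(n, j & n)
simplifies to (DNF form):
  j | ~n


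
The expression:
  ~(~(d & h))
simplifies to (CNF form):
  d & h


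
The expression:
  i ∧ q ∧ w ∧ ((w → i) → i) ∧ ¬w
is never true.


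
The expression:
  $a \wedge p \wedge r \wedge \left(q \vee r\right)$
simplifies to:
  $a \wedge p \wedge r$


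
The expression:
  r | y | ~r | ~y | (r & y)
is always true.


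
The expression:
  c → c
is always true.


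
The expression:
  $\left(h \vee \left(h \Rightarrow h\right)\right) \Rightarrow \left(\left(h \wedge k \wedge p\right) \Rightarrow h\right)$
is always true.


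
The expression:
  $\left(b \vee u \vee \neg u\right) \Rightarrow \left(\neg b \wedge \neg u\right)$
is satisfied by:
  {u: False, b: False}


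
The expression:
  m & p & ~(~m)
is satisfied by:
  {m: True, p: True}


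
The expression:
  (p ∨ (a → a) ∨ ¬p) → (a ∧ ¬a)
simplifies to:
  False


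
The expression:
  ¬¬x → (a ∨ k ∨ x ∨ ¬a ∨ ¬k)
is always true.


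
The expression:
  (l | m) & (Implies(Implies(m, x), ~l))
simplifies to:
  m & (~l | ~x)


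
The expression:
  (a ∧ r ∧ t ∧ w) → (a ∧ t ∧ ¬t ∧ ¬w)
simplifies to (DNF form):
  ¬a ∨ ¬r ∨ ¬t ∨ ¬w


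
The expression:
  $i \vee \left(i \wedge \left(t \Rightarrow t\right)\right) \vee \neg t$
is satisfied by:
  {i: True, t: False}
  {t: False, i: False}
  {t: True, i: True}


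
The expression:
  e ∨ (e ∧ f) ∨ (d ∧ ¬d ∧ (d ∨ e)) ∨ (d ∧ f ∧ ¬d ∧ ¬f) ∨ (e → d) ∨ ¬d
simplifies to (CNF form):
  True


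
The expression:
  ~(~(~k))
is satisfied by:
  {k: False}


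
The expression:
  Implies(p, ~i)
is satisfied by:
  {p: False, i: False}
  {i: True, p: False}
  {p: True, i: False}


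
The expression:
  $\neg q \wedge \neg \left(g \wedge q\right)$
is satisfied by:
  {q: False}


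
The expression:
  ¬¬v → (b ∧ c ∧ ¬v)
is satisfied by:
  {v: False}


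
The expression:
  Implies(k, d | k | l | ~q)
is always true.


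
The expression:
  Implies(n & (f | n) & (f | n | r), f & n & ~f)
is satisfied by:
  {n: False}


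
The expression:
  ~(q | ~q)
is never true.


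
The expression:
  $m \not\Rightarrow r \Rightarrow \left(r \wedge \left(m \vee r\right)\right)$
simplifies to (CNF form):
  $r \vee \neg m$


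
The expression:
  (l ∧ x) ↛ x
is never true.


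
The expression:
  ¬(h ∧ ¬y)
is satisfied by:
  {y: True, h: False}
  {h: False, y: False}
  {h: True, y: True}


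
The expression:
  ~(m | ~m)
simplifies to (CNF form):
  False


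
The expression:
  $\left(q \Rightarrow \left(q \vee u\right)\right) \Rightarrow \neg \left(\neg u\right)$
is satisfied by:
  {u: True}


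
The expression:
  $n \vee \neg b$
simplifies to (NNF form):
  $n \vee \neg b$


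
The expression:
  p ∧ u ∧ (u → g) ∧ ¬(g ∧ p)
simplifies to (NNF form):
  False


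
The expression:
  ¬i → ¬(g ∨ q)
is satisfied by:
  {i: True, q: False, g: False}
  {i: True, g: True, q: False}
  {i: True, q: True, g: False}
  {i: True, g: True, q: True}
  {g: False, q: False, i: False}


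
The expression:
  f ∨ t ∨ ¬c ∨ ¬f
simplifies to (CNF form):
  True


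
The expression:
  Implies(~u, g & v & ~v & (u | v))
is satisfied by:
  {u: True}


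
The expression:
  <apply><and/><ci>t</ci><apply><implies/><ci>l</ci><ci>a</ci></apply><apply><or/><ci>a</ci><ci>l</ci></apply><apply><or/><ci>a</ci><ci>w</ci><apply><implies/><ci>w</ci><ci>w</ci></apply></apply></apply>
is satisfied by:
  {t: True, a: True}


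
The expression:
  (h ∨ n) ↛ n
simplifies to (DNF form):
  h ∧ ¬n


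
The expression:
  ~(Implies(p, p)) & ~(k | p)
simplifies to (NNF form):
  False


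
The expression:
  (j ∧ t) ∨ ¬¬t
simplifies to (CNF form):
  t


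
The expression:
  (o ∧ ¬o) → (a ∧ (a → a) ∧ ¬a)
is always true.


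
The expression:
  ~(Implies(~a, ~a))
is never true.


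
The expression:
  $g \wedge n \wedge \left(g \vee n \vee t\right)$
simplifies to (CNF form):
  $g \wedge n$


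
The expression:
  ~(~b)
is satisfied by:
  {b: True}


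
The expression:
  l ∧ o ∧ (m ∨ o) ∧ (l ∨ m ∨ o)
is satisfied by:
  {o: True, l: True}


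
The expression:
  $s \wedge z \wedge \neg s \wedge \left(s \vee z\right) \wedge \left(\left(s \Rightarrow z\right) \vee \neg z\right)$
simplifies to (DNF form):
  $\text{False}$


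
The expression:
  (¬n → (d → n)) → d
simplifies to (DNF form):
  d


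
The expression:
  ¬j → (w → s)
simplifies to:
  j ∨ s ∨ ¬w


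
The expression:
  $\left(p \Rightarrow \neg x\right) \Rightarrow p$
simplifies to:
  $p$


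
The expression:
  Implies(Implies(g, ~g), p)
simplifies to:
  g | p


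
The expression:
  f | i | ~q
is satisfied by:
  {i: True, f: True, q: False}
  {i: True, f: False, q: False}
  {f: True, i: False, q: False}
  {i: False, f: False, q: False}
  {i: True, q: True, f: True}
  {i: True, q: True, f: False}
  {q: True, f: True, i: False}


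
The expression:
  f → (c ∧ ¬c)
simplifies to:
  ¬f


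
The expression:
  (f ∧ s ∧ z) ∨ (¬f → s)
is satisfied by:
  {s: True, f: True}
  {s: True, f: False}
  {f: True, s: False}


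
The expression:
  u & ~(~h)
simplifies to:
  h & u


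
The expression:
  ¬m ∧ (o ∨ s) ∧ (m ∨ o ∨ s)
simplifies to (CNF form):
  ¬m ∧ (o ∨ s)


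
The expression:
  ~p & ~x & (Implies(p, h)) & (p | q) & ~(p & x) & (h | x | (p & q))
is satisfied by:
  {h: True, q: True, x: False, p: False}


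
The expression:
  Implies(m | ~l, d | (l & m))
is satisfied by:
  {d: True, l: True}
  {d: True, l: False}
  {l: True, d: False}


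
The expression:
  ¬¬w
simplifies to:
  w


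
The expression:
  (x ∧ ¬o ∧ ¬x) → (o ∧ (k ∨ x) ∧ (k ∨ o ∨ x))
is always true.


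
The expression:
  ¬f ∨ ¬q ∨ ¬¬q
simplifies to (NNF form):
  True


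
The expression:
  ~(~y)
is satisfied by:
  {y: True}


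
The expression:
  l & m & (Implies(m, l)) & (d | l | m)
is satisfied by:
  {m: True, l: True}


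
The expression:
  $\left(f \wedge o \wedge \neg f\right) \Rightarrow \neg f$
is always true.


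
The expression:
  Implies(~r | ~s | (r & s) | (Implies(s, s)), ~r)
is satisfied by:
  {r: False}


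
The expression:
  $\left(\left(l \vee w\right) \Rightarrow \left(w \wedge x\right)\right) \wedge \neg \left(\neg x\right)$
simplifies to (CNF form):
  $x \wedge \left(w \vee \neg l\right)$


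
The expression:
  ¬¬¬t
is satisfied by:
  {t: False}


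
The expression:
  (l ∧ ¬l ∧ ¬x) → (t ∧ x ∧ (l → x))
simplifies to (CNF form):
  True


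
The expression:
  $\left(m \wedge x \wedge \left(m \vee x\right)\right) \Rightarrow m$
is always true.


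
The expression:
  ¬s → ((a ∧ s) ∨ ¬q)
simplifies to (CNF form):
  s ∨ ¬q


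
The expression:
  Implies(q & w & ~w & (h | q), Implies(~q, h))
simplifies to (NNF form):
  True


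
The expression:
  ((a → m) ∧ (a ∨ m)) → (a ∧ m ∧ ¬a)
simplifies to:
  ¬m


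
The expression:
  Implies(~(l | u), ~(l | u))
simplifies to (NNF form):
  True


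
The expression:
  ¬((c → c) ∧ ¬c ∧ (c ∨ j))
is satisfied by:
  {c: True, j: False}
  {j: False, c: False}
  {j: True, c: True}


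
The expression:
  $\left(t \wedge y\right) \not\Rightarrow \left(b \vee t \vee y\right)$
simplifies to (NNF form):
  $\text{False}$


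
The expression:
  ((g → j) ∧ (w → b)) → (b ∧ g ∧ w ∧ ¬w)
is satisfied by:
  {w: True, g: True, b: False, j: False}
  {w: True, b: False, g: False, j: False}
  {g: True, w: False, b: False, j: False}
  {j: True, w: True, g: True, b: False}
  {j: True, w: True, b: False, g: False}
  {w: True, g: True, b: True, j: False}
  {g: True, b: True, j: False, w: False}


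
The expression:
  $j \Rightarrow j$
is always true.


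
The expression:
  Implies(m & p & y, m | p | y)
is always true.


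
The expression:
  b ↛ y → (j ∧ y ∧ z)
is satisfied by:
  {y: True, b: False}
  {b: False, y: False}
  {b: True, y: True}


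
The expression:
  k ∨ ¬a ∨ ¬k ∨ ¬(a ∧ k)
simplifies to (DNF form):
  True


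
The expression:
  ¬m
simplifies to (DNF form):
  ¬m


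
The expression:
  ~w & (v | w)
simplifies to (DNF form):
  v & ~w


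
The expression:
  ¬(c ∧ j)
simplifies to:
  ¬c ∨ ¬j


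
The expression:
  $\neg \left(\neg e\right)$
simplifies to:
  $e$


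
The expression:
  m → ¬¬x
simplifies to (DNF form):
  x ∨ ¬m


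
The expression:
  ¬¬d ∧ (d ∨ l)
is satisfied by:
  {d: True}


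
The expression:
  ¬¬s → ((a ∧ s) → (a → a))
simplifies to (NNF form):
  True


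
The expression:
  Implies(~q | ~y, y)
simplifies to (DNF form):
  y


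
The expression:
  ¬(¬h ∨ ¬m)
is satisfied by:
  {h: True, m: True}


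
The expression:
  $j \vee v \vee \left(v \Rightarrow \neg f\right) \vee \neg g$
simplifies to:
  $\text{True}$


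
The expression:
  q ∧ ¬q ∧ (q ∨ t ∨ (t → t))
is never true.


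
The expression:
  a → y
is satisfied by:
  {y: True, a: False}
  {a: False, y: False}
  {a: True, y: True}


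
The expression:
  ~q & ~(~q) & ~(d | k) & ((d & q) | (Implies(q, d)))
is never true.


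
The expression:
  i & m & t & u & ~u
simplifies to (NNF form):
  False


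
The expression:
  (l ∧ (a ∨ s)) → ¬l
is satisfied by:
  {a: False, l: False, s: False}
  {s: True, a: False, l: False}
  {a: True, s: False, l: False}
  {s: True, a: True, l: False}
  {l: True, s: False, a: False}


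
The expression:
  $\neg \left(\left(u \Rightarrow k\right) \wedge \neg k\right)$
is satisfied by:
  {k: True, u: True}
  {k: True, u: False}
  {u: True, k: False}


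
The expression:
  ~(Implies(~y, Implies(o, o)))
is never true.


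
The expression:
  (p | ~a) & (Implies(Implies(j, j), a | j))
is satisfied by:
  {p: True, j: True, a: False}
  {j: True, a: False, p: False}
  {p: True, j: True, a: True}
  {p: True, a: True, j: False}


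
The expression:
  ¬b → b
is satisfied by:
  {b: True}


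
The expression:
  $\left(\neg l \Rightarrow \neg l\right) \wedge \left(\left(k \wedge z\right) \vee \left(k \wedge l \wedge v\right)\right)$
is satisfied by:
  {z: True, l: True, v: True, k: True}
  {z: True, l: True, k: True, v: False}
  {z: True, v: True, k: True, l: False}
  {z: True, k: True, v: False, l: False}
  {l: True, v: True, k: True, z: False}


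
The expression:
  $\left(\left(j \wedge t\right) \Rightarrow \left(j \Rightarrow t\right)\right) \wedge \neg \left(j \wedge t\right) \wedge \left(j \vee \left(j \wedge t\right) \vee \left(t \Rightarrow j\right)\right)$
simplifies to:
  $\neg t$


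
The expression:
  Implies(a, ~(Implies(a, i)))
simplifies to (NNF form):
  ~a | ~i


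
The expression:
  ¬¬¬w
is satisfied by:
  {w: False}


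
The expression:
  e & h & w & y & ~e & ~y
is never true.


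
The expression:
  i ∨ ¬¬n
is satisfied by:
  {i: True, n: True}
  {i: True, n: False}
  {n: True, i: False}


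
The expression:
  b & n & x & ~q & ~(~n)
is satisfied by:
  {b: True, x: True, n: True, q: False}


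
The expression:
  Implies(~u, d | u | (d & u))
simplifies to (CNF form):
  d | u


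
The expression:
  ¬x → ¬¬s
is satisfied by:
  {x: True, s: True}
  {x: True, s: False}
  {s: True, x: False}


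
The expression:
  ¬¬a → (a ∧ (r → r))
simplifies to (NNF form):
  True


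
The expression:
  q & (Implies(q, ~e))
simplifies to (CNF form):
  q & ~e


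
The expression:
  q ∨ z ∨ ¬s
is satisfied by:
  {q: True, z: True, s: False}
  {q: True, s: False, z: False}
  {z: True, s: False, q: False}
  {z: False, s: False, q: False}
  {q: True, z: True, s: True}
  {q: True, s: True, z: False}
  {z: True, s: True, q: False}


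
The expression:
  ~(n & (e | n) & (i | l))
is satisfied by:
  {i: False, n: False, l: False}
  {l: True, i: False, n: False}
  {i: True, l: False, n: False}
  {l: True, i: True, n: False}
  {n: True, l: False, i: False}


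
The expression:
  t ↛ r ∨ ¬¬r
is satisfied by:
  {r: True, t: True}
  {r: True, t: False}
  {t: True, r: False}


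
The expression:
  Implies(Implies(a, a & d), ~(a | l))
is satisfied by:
  {l: False, d: False, a: False}
  {a: True, l: False, d: False}
  {d: True, l: False, a: False}
  {a: True, l: True, d: False}


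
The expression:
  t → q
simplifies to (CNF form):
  q ∨ ¬t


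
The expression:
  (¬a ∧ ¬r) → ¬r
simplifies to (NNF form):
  True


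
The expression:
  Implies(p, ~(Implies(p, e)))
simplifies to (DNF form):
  ~e | ~p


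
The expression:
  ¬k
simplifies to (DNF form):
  ¬k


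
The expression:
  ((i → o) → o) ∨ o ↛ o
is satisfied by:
  {i: True, o: True}
  {i: True, o: False}
  {o: True, i: False}


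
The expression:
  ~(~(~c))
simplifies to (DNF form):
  ~c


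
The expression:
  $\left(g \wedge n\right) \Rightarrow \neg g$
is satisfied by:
  {g: False, n: False}
  {n: True, g: False}
  {g: True, n: False}


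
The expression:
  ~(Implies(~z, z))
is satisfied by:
  {z: False}


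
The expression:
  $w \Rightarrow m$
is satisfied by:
  {m: True, w: False}
  {w: False, m: False}
  {w: True, m: True}


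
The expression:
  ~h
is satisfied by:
  {h: False}


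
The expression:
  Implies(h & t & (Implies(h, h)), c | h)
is always true.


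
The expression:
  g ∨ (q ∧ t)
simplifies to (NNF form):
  g ∨ (q ∧ t)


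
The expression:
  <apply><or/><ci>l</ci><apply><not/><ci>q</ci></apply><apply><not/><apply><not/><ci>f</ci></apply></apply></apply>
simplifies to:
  <apply><or/><ci>f</ci><ci>l</ci><apply><not/><ci>q</ci></apply></apply>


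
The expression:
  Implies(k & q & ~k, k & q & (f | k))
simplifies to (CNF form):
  True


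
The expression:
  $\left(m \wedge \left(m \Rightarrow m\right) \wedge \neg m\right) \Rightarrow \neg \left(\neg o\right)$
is always true.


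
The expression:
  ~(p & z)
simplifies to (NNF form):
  ~p | ~z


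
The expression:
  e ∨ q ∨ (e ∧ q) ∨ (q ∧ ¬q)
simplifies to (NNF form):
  e ∨ q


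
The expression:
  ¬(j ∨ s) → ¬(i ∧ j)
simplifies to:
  True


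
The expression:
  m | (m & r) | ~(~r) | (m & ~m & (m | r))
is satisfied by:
  {r: True, m: True}
  {r: True, m: False}
  {m: True, r: False}


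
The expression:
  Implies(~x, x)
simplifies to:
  x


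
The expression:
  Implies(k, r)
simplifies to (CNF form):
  r | ~k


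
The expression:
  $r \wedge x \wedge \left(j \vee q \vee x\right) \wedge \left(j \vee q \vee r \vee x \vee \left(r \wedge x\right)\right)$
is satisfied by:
  {r: True, x: True}


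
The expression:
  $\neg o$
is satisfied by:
  {o: False}


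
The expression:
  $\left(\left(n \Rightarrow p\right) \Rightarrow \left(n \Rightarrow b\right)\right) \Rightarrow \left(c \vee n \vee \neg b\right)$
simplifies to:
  $c \vee n \vee \neg b$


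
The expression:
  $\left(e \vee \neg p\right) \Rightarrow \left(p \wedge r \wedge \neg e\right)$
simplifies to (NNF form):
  $p \wedge \neg e$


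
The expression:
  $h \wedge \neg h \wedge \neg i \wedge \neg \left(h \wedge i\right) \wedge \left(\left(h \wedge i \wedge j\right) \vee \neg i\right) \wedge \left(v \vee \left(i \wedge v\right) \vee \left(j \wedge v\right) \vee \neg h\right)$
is never true.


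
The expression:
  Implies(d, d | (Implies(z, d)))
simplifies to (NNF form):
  True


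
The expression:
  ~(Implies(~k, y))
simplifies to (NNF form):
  ~k & ~y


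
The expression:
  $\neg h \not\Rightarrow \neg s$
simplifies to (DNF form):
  $s \wedge \neg h$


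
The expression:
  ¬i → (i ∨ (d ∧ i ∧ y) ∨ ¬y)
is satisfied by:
  {i: True, y: False}
  {y: False, i: False}
  {y: True, i: True}


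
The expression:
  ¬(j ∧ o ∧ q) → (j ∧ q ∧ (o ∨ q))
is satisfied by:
  {j: True, q: True}


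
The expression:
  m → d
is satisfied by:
  {d: True, m: False}
  {m: False, d: False}
  {m: True, d: True}


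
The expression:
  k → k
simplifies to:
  True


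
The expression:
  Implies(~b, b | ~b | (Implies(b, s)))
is always true.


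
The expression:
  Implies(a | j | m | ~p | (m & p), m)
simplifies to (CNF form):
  (m | p) & (m | ~a) & (m | ~j)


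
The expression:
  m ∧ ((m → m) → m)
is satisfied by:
  {m: True}


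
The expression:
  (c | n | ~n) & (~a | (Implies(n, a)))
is always true.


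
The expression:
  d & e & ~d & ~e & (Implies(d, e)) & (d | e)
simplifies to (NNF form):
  False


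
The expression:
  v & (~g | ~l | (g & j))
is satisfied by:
  {j: True, v: True, l: False, g: False}
  {v: True, j: False, l: False, g: False}
  {j: True, g: True, v: True, l: False}
  {g: True, v: True, j: False, l: False}
  {j: True, l: True, v: True, g: False}
  {l: True, v: True, g: False, j: False}
  {j: True, g: True, l: True, v: True}


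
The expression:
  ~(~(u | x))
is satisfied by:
  {x: True, u: True}
  {x: True, u: False}
  {u: True, x: False}


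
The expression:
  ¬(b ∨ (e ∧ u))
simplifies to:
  ¬b ∧ (¬e ∨ ¬u)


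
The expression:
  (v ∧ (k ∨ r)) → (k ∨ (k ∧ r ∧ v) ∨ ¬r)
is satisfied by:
  {k: True, v: False, r: False}
  {v: False, r: False, k: False}
  {r: True, k: True, v: False}
  {r: True, v: False, k: False}
  {k: True, v: True, r: False}
  {v: True, k: False, r: False}
  {r: True, v: True, k: True}


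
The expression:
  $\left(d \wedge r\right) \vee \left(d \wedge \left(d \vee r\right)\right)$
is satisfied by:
  {d: True}


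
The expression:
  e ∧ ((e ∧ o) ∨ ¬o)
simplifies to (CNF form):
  e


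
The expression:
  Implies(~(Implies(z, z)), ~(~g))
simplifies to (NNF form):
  True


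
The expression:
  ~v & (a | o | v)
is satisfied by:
  {a: True, o: True, v: False}
  {a: True, o: False, v: False}
  {o: True, a: False, v: False}


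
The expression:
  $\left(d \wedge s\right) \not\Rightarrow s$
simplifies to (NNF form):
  $\text{False}$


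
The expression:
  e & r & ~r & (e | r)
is never true.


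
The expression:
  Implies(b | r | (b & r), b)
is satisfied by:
  {b: True, r: False}
  {r: False, b: False}
  {r: True, b: True}


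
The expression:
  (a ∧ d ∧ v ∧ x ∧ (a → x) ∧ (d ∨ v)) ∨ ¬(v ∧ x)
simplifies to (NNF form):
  (a ∧ d) ∨ ¬v ∨ ¬x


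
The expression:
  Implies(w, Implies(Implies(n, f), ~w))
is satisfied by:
  {n: True, f: False, w: False}
  {f: False, w: False, n: False}
  {n: True, f: True, w: False}
  {f: True, n: False, w: False}
  {w: True, n: True, f: False}


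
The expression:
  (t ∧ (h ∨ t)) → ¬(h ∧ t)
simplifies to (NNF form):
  ¬h ∨ ¬t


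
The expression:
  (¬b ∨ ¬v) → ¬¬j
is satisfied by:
  {v: True, j: True, b: True}
  {v: True, j: True, b: False}
  {j: True, b: True, v: False}
  {j: True, b: False, v: False}
  {v: True, b: True, j: False}


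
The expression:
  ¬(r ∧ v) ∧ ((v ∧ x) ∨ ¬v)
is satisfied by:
  {x: True, v: False, r: False}
  {x: False, v: False, r: False}
  {r: True, x: True, v: False}
  {r: True, x: False, v: False}
  {v: True, x: True, r: False}


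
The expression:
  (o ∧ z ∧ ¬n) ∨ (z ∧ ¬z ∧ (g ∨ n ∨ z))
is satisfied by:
  {z: True, o: True, n: False}


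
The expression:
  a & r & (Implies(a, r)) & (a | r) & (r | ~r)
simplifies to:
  a & r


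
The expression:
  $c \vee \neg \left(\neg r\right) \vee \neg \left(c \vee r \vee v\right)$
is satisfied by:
  {r: True, c: True, v: False}
  {r: True, v: False, c: False}
  {c: True, v: False, r: False}
  {c: False, v: False, r: False}
  {r: True, c: True, v: True}
  {r: True, v: True, c: False}
  {c: True, v: True, r: False}


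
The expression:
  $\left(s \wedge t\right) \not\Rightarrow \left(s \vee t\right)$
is never true.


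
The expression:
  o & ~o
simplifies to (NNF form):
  False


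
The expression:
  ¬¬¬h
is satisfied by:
  {h: False}


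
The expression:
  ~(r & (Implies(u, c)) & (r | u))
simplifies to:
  ~r | (u & ~c)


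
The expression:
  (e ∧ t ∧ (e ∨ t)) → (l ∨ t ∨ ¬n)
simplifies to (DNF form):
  True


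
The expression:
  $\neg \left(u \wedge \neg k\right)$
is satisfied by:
  {k: True, u: False}
  {u: False, k: False}
  {u: True, k: True}


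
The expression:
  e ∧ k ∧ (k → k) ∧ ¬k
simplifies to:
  False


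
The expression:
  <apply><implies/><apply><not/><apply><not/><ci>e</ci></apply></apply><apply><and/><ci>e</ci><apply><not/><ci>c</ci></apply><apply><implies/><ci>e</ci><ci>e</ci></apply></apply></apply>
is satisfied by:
  {c: False, e: False}
  {e: True, c: False}
  {c: True, e: False}


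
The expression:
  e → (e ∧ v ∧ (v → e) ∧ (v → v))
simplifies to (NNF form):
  v ∨ ¬e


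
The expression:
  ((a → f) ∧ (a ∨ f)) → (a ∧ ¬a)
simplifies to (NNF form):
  ¬f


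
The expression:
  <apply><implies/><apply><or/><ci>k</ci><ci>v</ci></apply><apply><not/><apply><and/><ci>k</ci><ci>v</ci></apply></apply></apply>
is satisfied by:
  {k: False, v: False}
  {v: True, k: False}
  {k: True, v: False}


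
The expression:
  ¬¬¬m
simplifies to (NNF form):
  ¬m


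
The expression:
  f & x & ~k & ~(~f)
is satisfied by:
  {x: True, f: True, k: False}


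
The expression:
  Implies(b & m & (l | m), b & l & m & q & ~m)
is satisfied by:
  {m: False, b: False}
  {b: True, m: False}
  {m: True, b: False}


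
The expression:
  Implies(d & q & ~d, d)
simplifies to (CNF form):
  True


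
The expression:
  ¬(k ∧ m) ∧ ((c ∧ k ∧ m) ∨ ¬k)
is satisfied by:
  {k: False}


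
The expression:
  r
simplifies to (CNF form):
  r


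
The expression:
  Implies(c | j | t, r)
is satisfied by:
  {r: True, c: False, j: False, t: False}
  {r: True, t: True, c: False, j: False}
  {r: True, j: True, c: False, t: False}
  {r: True, t: True, j: True, c: False}
  {r: True, c: True, j: False, t: False}
  {r: True, t: True, c: True, j: False}
  {r: True, j: True, c: True, t: False}
  {r: True, t: True, j: True, c: True}
  {t: False, c: False, j: False, r: False}


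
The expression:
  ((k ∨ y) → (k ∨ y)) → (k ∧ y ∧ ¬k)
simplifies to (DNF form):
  False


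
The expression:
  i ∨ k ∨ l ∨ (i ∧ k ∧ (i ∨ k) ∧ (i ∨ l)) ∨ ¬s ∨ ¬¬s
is always true.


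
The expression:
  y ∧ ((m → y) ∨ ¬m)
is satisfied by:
  {y: True}


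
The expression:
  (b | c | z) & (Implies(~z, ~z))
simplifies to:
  b | c | z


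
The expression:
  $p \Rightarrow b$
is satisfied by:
  {b: True, p: False}
  {p: False, b: False}
  {p: True, b: True}


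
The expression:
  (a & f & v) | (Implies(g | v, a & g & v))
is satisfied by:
  {a: True, f: True, g: False, v: False}
  {a: True, f: False, g: False, v: False}
  {f: True, a: False, g: False, v: False}
  {a: False, f: False, g: False, v: False}
  {a: True, v: True, f: True, g: False}
  {a: True, v: True, g: True, f: True}
  {a: True, v: True, g: True, f: False}


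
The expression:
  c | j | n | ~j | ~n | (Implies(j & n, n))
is always true.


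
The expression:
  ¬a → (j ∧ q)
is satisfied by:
  {a: True, j: True, q: True}
  {a: True, j: True, q: False}
  {a: True, q: True, j: False}
  {a: True, q: False, j: False}
  {j: True, q: True, a: False}


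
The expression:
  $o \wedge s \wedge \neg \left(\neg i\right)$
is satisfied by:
  {i: True, s: True, o: True}


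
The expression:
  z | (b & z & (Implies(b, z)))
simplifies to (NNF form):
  z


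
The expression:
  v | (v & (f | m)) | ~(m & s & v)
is always true.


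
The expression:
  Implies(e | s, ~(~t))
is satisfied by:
  {t: True, s: False, e: False}
  {t: True, e: True, s: False}
  {t: True, s: True, e: False}
  {t: True, e: True, s: True}
  {e: False, s: False, t: False}


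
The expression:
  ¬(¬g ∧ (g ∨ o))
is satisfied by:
  {g: True, o: False}
  {o: False, g: False}
  {o: True, g: True}


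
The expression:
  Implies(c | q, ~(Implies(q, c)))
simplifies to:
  ~c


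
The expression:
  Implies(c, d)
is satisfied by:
  {d: True, c: False}
  {c: False, d: False}
  {c: True, d: True}


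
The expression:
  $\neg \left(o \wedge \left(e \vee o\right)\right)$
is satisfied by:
  {o: False}


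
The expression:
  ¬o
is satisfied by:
  {o: False}


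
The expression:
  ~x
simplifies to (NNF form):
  ~x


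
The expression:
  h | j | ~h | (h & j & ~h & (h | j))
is always true.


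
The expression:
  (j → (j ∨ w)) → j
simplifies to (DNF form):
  j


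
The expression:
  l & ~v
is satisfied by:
  {l: True, v: False}


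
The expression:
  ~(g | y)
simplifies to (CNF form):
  ~g & ~y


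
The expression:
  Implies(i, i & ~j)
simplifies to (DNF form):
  ~i | ~j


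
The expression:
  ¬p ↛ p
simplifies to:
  True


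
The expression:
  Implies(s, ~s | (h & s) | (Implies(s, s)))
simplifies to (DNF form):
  True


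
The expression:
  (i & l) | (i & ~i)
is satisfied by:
  {i: True, l: True}


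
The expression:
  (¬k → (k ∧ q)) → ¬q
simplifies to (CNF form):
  ¬k ∨ ¬q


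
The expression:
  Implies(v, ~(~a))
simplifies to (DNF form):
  a | ~v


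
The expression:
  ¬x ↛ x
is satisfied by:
  {x: False}


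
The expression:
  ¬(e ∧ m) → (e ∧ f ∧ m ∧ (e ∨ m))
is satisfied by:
  {m: True, e: True}


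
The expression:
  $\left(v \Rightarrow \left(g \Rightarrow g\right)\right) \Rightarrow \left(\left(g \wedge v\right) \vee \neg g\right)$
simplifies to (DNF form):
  $v \vee \neg g$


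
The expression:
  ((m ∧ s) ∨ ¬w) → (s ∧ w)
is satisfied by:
  {w: True}


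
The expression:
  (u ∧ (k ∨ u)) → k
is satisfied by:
  {k: True, u: False}
  {u: False, k: False}
  {u: True, k: True}


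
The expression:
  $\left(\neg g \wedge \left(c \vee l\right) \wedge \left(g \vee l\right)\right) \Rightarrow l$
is always true.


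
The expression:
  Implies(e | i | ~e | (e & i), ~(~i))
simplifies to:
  i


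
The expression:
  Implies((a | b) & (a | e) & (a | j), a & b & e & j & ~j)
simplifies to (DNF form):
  (~a & ~b) | (~a & ~e) | (~a & ~j)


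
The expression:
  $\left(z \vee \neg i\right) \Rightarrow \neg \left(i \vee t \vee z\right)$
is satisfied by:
  {i: True, t: False, z: False}
  {t: False, z: False, i: False}
  {i: True, t: True, z: False}


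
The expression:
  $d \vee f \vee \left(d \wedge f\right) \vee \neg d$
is always true.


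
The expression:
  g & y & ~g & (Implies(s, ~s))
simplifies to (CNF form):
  False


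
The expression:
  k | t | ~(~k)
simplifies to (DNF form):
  k | t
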